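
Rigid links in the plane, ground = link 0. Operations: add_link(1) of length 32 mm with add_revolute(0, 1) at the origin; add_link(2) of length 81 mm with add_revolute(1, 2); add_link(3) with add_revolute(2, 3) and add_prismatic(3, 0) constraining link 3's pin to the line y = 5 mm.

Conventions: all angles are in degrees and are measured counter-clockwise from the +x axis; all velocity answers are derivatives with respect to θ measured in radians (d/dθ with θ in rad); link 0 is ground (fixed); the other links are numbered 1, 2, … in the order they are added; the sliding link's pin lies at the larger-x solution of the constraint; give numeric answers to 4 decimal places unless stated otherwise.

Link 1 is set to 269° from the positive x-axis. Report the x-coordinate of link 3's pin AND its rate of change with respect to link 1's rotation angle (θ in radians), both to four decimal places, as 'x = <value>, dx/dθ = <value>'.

geometry: r = 32 mm, L = 81 mm, e = 5 mm
crank pin P = (r cos θ, r sin θ) = (-0.558477, -31.995126)
h = r sin θ − e = -31.995126 − 5 = -36.995126
x = r cos θ + √(L² − h²) = -0.558477 + 72.058037 = 71.499560
dx/dθ = −r sin θ − h·r cos θ/√(L² − h²) (θ in radians; h = -36.995126) = 31.708400

x = 71.4996, dx/dθ = 31.7084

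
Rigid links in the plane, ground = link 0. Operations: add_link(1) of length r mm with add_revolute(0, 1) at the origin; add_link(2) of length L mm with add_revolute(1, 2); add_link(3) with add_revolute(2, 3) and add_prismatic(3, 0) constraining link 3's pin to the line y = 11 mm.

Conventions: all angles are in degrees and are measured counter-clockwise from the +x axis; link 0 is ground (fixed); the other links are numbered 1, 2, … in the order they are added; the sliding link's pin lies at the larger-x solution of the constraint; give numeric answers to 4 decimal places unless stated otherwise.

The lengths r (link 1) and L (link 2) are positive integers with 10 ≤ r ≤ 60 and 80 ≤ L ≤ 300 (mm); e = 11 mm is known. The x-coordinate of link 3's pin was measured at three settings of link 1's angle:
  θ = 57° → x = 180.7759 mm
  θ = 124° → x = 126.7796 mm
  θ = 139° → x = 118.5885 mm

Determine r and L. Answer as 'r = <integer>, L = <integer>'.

constraint per measurement: (x − r cos θ)² + (r sin θ − e)² = L²
subtracting the θ₁ and θ₂ equations cancels the r² and L² terms:
r = (x₁² − x₂²) / (2[(x₁cos θ₁ + e sin θ₁) − (x₂cos θ₂ + e sin θ₂)]) = 49.0000 → r = 49
L² = (x₁ − r cos θ₁)² + (r sin θ₁ − e)² = 24648.9932 → L = 157.0000 → L = 157
check at θ₃=139°: x = 118.5885 (printed 118.5885) ✓

r = 49, L = 157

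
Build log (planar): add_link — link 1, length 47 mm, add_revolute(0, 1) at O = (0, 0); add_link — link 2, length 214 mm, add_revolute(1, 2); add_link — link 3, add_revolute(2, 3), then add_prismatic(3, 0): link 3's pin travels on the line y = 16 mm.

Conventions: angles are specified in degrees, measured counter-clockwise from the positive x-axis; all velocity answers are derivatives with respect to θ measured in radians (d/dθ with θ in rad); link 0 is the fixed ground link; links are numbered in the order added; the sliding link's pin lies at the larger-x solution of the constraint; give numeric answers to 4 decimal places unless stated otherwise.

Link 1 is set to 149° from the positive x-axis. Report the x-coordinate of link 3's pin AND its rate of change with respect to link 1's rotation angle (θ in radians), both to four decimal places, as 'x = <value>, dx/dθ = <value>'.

geometry: r = 47 mm, L = 214 mm, e = 16 mm
crank pin P = (r cos θ, r sin θ) = (-40.286863, 24.206790)
h = r sin θ − e = 24.206790 − 16 = 8.206790
x = r cos θ + √(L² − h²) = -40.286863 + 213.842579 = 173.555716
dx/dθ = −r sin θ − h·r cos θ/√(L² − h²) (θ in radians; h = 8.206790) = -22.660672

x = 173.5557, dx/dθ = -22.6607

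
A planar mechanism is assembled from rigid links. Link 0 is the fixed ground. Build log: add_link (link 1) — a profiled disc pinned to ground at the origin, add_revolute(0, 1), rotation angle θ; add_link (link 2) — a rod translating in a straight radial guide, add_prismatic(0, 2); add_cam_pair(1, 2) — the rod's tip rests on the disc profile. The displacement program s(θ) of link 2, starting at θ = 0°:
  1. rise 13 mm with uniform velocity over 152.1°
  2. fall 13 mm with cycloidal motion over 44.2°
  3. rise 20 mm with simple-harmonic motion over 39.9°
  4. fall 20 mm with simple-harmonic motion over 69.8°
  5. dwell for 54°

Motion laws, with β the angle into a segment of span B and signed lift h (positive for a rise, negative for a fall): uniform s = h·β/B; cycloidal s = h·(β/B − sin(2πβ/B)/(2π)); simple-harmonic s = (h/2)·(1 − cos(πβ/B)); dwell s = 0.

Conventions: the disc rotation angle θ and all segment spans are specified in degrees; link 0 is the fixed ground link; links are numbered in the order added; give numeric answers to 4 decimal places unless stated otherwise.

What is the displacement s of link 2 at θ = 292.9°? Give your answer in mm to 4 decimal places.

seg 1 [0°–152.1°] uniform, h=13: full span → s += 13 → s = 13.0000
seg 2 [152.1°–196.3°] cycloidal, h=-13: full span → s += -13 → s = 0.0000
seg 3 [196.3°–236.2°] simple-harmonic, h=20: full span → s += 20 → s = 20.0000
seg 4 [236.2°–306°] simple-harmonic, h=-20: θ=292.9° here. β=56.7, B=69.8. -20/2·(1 − cos(π·0.8123)) = -18.3116 → s = 1.6884

1.6884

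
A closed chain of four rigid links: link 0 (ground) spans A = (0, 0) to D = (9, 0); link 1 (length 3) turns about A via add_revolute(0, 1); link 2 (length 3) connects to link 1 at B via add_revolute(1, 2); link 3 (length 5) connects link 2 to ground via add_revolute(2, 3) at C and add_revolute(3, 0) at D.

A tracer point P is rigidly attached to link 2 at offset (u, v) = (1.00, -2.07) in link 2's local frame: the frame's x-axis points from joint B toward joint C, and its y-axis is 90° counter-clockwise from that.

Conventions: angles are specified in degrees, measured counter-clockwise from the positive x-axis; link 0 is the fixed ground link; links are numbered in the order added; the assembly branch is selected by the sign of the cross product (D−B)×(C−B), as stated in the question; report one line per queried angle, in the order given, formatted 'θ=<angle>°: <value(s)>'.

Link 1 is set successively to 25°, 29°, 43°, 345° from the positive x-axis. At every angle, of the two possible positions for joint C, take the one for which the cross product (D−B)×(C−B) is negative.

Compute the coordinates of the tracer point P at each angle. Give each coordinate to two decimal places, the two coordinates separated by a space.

A=(0,0), D=(9.00,0)
θ=25°: B = A + 3.00·(cos25°, sin25°) = (2.7189, 1.2679)
θ=25°: |BD| = 6.4078
θ=25°: circle(B,3.00) ∩ circle(D,5.00): a=1.9554, h=2.2752
θ=25°:   candidates: C₊=(5.0858,3.1112) cross=14.579; C₋=(4.1855,-1.3492) cross=-14.579
θ=25°:   branch - wants cross < 0 → take C=(4.1855,-1.3492) (cross=-14.579)
θ=25°: ex = (C−B)/|BC| = (0.4889,-0.8724); ey = (0.8724,0.4889)
θ=25°: P = B + 1.00·ex + -2.07·ey = (1.4020,-0.6164)
θ=29°: B = A + 3.00·(cos29°, sin29°) = (2.6239, 1.4544)
θ=29°: |BD| = 6.5399
θ=29°: circle(B,3.00) ∩ circle(D,5.00): a=2.0467, h=2.1934
θ=29°:   candidates: C₊=(5.1071,3.1377) cross=14.345; C₋=(4.1315,-1.1392) cross=-14.345
θ=29°:   branch - wants cross < 0 → take C=(4.1315,-1.1392) (cross=-14.345)
θ=29°: ex = (C−B)/|BC| = (0.5026,-0.8645); ey = (0.8645,0.5026)
θ=29°: P = B + 1.00·ex + -2.07·ey = (1.3368,-0.4504)
θ=43°: B = A + 3.00·(cos43°, sin43°) = (2.1941, 2.0460)
θ=43°: |BD| = 7.1068
θ=43°: circle(B,3.00) ∩ circle(D,5.00): a=2.4277, h=1.7624
θ=43°:   candidates: C₊=(5.0264,3.0349) cross=12.525; C₋=(4.0116,-0.3407) cross=-12.525
θ=43°:   branch - wants cross < 0 → take C=(4.0116,-0.3407) (cross=-12.525)
θ=43°: ex = (C−B)/|BC| = (0.6059,-0.7956); ey = (0.7956,0.6059)
θ=43°: P = B + 1.00·ex + -2.07·ey = (1.1531,-0.0037)
θ=345°: B = A + 3.00·(cos345°, sin345°) = (2.8978, -0.7765)
θ=345°: |BD| = 6.1514
θ=345°: circle(B,3.00) ∩ circle(D,5.00): a=1.7752, h=2.4184
θ=345°:   candidates: C₊=(4.3535,1.8467) cross=14.877; C₋=(4.9640,-2.9514) cross=-14.877
θ=345°:   branch - wants cross < 0 → take C=(4.9640,-2.9514) (cross=-14.877)
θ=345°: ex = (C−B)/|BC| = (0.6888,-0.7250); ey = (0.7250,0.6888)
θ=345°: P = B + 1.00·ex + -2.07·ey = (2.0858,-2.9272)

θ=25°: 1.40 -0.62
θ=29°: 1.34 -0.45
θ=43°: 1.15 -0.00
θ=345°: 2.09 -2.93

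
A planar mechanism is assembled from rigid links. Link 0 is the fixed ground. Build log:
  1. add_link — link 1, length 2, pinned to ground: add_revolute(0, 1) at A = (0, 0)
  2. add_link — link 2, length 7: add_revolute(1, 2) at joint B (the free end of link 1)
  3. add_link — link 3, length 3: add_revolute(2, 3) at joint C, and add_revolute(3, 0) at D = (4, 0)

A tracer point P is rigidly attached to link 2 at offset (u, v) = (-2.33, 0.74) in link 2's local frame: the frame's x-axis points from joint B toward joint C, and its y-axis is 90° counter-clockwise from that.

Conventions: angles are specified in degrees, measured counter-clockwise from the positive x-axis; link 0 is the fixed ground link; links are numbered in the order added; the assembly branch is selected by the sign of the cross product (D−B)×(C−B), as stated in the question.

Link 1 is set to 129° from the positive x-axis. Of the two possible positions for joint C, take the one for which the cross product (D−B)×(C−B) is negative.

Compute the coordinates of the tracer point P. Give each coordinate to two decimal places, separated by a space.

A=(0,0), D=(4.00,0)
B = A + 2.00·(cos129°, sin129°) = (-1.2586, 1.5543)
|BD| = 5.4835
circle(B,7.00) ∩ circle(D,3.00): a=6.3891, h=2.8601
  candidates: C₊=(5.6791,2.4861) cross=15.683; C₋=(4.0577,-2.9994) cross=-15.683
  branch - wants cross < 0 → take C=(4.0577,-2.9994) (cross=-15.683)
ex = (C−B)/|BC| = (0.7595,-0.6505); ey = (0.6505,0.7595)
P = B + -2.33·ex + 0.74·ey = (-2.5468,3.6320)

-2.55 3.63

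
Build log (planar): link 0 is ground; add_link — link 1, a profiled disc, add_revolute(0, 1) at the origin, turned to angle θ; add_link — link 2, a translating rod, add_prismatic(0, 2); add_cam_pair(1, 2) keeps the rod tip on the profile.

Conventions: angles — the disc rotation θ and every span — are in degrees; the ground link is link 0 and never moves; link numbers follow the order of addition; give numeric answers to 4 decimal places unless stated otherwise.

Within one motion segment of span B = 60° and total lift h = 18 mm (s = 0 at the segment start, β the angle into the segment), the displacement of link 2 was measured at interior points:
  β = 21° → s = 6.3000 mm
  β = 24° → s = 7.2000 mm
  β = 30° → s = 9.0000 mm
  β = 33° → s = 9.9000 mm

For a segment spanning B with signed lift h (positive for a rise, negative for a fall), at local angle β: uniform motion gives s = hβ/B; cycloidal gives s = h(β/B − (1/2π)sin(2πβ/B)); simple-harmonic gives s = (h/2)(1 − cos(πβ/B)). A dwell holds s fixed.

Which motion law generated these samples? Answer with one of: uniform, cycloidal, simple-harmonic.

candidates at β/B = r: uniform s = h·r (linear in β); cycloidal s = h·(r − sin(2πr)/(2π)); simple-harmonic s = (h/2)(1 − cos(πr))
β=21°: printed 6.3000 | uniform 6.3000, cycloidal 3.9823, simple-harmonic 4.9141
β=24°: printed 7.2000 | uniform 7.2000, cycloidal 5.5161, simple-harmonic 6.2188
β=30°: printed 9.0000 | uniform 9.0000, cycloidal 9.0000, simple-harmonic 9.0000
β=33°: printed 9.9000 | uniform 9.9000, cycloidal 10.7853, simple-harmonic 10.4079
only one law matches every sample → uniform

uniform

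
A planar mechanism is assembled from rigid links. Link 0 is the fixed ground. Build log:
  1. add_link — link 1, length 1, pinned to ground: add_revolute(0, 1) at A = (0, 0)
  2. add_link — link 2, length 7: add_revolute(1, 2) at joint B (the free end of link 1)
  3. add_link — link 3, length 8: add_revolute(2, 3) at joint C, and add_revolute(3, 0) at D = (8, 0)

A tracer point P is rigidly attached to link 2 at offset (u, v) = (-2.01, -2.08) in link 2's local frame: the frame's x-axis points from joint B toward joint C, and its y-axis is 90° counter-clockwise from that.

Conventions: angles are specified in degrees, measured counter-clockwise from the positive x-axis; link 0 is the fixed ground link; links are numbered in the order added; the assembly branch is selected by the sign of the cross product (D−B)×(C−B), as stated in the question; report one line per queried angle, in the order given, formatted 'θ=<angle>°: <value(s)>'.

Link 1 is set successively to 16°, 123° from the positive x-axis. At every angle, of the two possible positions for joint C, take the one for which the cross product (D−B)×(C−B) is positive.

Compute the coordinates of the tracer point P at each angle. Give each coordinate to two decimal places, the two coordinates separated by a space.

A=(0,0), D=(8.00,0)
θ=16°: B = A + 1.00·(cos16°, sin16°) = (0.9613, 0.2756)
θ=16°: |BD| = 7.0441
θ=16°: circle(B,7.00) ∩ circle(D,8.00): a=2.4574, h=6.5545
θ=16°:   candidates: C₊=(3.6732,6.7290) cross=46.171; C₋=(3.1603,-6.3700) cross=-46.171
θ=16°:   branch + wants cross > 0 → take C=(3.6732,6.7290) (cross=46.171)
θ=16°: ex = (C−B)/|BC| = (0.3874,0.9219); ey = (-0.9219,0.3874)
θ=16°: P = B + -2.01·ex + -2.08·ey = (2.1001,-2.3832)
θ=123°: B = A + 1.00·(cos123°, sin123°) = (-0.5446, 0.8387)
θ=123°: |BD| = 8.5857
θ=123°: circle(B,7.00) ∩ circle(D,8.00): a=3.4193, h=6.1081
θ=123°:   candidates: C₊=(3.4550,6.5835) cross=52.442; C₋=(2.2617,-5.5742) cross=-52.442
θ=123°:   branch + wants cross > 0 → take C=(3.4550,6.5835) (cross=52.442)
θ=123°: ex = (C−B)/|BC| = (0.5714,0.8207); ey = (-0.8207,0.5714)
θ=123°: P = B + -2.01·ex + -2.08·ey = (0.0139,-1.9994)

θ=16°: 2.10 -2.38
θ=123°: 0.01 -2.00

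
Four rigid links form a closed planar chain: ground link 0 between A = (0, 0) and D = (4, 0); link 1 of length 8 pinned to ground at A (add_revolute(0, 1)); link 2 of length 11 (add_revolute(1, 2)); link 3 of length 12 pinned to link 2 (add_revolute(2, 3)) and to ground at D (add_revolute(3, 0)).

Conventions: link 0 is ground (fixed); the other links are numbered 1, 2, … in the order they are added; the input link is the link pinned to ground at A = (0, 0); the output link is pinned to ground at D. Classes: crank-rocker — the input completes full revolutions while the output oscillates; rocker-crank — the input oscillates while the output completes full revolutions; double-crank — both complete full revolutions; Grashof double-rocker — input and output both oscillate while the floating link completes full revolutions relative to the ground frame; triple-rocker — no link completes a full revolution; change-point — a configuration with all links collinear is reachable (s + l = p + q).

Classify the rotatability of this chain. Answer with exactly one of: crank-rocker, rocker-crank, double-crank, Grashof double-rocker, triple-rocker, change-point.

lengths: ground=4, input=8, coupler=11, output=12
sorted: s=4 (shortest), l=12 (longest), p+q=19
s + l = 16 vs p + q = 19
s + l < p + q (Grashof) with shortest = ground link → double-crank

double-crank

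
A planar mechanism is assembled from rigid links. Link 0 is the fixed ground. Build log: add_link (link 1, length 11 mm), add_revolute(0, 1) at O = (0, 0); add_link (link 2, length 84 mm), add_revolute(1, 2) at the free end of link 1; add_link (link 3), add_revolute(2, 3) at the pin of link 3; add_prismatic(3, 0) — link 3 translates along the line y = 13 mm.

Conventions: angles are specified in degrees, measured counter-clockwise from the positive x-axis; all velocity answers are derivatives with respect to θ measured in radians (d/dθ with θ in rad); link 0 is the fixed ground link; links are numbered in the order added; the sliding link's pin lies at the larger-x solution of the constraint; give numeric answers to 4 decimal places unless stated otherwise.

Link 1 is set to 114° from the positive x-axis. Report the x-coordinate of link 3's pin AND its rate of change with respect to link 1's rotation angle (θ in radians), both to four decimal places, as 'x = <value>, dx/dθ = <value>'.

geometry: r = 11 mm, L = 84 mm, e = 13 mm
crank pin P = (r cos θ, r sin θ) = (-4.474103, 10.049000)
h = r sin θ − e = 10.049000 − 13 = -2.951000
x = r cos θ + √(L² − h²) = -4.474103 + 83.948148 = 79.474045
dx/dθ = −r sin θ − h·r cos θ/√(L² − h²) (θ in radians; h = -2.951000) = -10.206277

x = 79.4740, dx/dθ = -10.2063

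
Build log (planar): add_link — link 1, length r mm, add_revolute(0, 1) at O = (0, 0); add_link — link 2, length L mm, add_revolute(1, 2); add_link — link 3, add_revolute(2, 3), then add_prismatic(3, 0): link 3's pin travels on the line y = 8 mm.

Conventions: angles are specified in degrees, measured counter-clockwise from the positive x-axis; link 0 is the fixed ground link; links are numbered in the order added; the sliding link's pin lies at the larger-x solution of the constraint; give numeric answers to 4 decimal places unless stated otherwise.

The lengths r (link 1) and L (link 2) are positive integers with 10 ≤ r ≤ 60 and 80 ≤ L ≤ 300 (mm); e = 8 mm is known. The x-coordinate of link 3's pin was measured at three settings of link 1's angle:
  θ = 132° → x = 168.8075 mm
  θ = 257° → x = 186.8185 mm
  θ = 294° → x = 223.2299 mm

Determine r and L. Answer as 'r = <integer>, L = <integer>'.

constraint per measurement: (x − r cos θ)² + (r sin θ − e)² = L²
subtracting the θ₁ and θ₂ equations cancels the r² and L² terms:
r = (x₁² − x₂²) / (2[(x₁cos θ₁ + e sin θ₁) − (x₂cos θ₂ + e sin θ₂)]) = 56.0000 → r = 56
L² = (x₁ − r cos θ₁)² + (r sin θ₁ − e)² = 43680.9920 → L = 209.0000 → L = 209
check at θ₃=294°: x = 223.2299 (printed 223.2299) ✓

r = 56, L = 209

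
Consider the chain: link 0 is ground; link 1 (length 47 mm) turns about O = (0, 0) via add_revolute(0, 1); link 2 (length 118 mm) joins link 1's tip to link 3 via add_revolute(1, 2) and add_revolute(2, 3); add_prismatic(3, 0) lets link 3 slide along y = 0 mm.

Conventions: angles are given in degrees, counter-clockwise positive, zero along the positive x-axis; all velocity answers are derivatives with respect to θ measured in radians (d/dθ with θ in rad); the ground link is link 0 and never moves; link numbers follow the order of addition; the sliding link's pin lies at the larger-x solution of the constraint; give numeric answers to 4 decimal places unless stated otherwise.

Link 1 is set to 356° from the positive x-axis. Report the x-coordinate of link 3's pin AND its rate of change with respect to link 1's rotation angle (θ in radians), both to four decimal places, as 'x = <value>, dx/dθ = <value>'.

geometry: r = 47 mm, L = 118 mm, e = 0 mm
crank pin P = (r cos θ, r sin θ) = (46.885510, -3.278554)
h = r sin θ − e = -3.278554 − 0 = -3.278554
x = r cos θ + √(L² − h²) = 46.885510 + 117.954445 = 164.839955
dx/dθ = −r sin θ − h·r cos θ/√(L² − h²) (θ in radians; h = -3.278554) = 4.581741

x = 164.8400, dx/dθ = 4.5817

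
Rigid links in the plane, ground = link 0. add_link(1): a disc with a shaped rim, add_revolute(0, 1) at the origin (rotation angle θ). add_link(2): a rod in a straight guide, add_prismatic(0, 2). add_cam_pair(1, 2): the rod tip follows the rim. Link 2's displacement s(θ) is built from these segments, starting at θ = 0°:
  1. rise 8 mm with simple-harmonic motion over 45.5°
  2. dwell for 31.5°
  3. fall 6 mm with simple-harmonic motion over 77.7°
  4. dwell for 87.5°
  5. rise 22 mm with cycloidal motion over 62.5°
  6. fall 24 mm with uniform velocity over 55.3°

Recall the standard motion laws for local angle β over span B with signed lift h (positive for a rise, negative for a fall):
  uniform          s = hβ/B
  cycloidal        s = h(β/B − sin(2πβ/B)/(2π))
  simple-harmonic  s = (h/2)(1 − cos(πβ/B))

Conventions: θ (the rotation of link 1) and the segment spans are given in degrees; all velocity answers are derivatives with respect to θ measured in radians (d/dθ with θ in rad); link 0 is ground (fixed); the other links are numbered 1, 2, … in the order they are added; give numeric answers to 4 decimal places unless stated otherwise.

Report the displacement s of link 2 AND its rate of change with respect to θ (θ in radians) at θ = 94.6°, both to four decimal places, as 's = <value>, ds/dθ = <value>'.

segment 1 (0° to 45.5°, simple-harmonic, h = 8) is passed completely: s = 0.0000 + (8) = 8.0000
segment 2 (45.5° to 77°, dwell): s unchanged at 8.0000
θ = 94.6° falls in segment 3 (77° to 154.7°, simple-harmonic, h = -6): β = 94.6 − 77 = 17.6°, B = 77.7°; Δs = -6/2·(1 − cos(π·0.2265)) = -0.7281; s = 8.0000 − 0.7281 = 7.2719
velocity in seg [77°–154.7°] (simple-harmonic), θ in radians: β = 17.6° = 0.3072 rad, B = 77.7° = 1.3561 rad; ds/dθ = (πh/(2B)) sin(πβ/B) = (π·(-6)/(2·1.3561)) sin(π·0.2265) = -4.538594 mm/rad

s = 7.2719, ds/dθ = -4.5386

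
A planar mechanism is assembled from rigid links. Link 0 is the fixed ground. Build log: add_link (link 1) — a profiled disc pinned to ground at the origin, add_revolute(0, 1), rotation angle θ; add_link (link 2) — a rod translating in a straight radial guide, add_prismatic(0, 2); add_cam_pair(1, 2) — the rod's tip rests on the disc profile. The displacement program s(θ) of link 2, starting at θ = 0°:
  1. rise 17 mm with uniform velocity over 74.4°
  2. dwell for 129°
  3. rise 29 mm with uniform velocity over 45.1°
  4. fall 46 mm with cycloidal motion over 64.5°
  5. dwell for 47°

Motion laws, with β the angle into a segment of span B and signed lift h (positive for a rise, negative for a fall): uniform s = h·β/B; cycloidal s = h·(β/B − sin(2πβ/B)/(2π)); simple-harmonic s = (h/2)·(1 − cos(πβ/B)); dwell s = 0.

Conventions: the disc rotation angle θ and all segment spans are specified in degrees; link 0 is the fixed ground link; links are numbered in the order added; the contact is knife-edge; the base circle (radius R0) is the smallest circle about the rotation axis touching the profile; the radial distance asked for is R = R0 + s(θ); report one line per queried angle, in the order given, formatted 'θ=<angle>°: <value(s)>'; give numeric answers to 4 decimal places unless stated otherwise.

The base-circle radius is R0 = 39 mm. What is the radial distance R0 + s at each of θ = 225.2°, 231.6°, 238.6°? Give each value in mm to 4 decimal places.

seg 1 [0°–74.4°] uniform, h=17: full span → s += 17 → s = 17.0000
seg 2 [74.4°–203.4°] dwell: s stays 17.0000
seg 3 [203.4°–248.5°] uniform, h=29: θ=225.2° here. β=21.8, B=45.1. 29·21.8/45.1 = 14.0177 → s = 31.0177
seg 3 [203.4°–248.5°] uniform, h=29: θ=231.6° here. β=28.2, B=45.1. 29·28.2/45.1 = 18.1330 → s = 35.1330
seg 3 [203.4°–248.5°] uniform, h=29: θ=238.6° here. β=35.2, B=45.1. 29·35.2/45.1 = 22.6341 → s = 39.6341
θ=225.2°: R = R0 + s = 39 + 31.0177 = 70.0177
θ=231.6°: R = R0 + s = 39 + 35.1330 = 74.1330
θ=238.6°: R = R0 + s = 39 + 39.6341 = 78.6341

θ=225.2°: 70.0177
θ=231.6°: 74.1330
θ=238.6°: 78.6341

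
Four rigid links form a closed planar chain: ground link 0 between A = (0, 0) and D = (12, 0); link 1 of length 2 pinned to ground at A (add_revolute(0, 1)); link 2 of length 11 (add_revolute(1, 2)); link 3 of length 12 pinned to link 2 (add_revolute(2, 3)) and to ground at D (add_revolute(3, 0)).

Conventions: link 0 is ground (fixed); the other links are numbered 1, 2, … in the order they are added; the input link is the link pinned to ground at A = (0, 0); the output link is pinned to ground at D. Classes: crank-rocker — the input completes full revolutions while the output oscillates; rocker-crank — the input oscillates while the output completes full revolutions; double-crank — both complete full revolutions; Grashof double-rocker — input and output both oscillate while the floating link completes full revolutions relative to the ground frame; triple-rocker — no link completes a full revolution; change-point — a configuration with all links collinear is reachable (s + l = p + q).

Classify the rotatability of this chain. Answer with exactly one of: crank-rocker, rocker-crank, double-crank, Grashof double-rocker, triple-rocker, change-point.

lengths: ground=12, input=2, coupler=11, output=12
sorted: s=2 (shortest), l=12 (longest), p+q=23
s + l = 14 vs p + q = 23
s + l < p + q (Grashof) with shortest = input link → crank-rocker

crank-rocker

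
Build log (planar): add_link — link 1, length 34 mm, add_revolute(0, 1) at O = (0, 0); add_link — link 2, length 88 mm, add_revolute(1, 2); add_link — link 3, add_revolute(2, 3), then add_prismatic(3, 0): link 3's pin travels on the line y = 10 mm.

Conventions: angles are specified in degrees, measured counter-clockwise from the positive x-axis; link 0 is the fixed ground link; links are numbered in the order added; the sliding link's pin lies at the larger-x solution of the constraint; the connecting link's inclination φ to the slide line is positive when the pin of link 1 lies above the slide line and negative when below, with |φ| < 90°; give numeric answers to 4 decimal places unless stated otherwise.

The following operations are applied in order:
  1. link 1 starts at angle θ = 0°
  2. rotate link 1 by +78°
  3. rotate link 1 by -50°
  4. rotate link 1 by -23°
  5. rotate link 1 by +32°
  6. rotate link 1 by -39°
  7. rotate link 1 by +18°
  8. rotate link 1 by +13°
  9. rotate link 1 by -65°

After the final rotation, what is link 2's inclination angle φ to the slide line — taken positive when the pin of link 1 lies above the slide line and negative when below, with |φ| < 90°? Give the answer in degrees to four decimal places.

geometry: r = 34 mm, L = 88 mm, e = 10 mm; θ starts at 0°
rotate link 1 by +78°: θ ← 0° +78° = 78°
rotate link 1 by -50°: θ ← 78° -50° = 28°
rotate link 1 by -23°: θ ← 28° -23° = 5°
rotate link 1 by +32°: θ ← 5° +32° = 37°
rotate link 1 by -39°: θ ← 37° -39° = -2°
rotate link 1 by +18°: θ ← -2° +18° = 16°
rotate link 1 by +13°: θ ← 16° +13° = 29°
rotate link 1 by -65°: θ ← 29° -65° = -36°
h = r sin θ − e = -19.984699 − 10 = -29.984699
sin φ = h / L = -29.984699 / 88 = -0.34073521
φ = arcsin(-0.34073521) = -19.921673°

-19.9217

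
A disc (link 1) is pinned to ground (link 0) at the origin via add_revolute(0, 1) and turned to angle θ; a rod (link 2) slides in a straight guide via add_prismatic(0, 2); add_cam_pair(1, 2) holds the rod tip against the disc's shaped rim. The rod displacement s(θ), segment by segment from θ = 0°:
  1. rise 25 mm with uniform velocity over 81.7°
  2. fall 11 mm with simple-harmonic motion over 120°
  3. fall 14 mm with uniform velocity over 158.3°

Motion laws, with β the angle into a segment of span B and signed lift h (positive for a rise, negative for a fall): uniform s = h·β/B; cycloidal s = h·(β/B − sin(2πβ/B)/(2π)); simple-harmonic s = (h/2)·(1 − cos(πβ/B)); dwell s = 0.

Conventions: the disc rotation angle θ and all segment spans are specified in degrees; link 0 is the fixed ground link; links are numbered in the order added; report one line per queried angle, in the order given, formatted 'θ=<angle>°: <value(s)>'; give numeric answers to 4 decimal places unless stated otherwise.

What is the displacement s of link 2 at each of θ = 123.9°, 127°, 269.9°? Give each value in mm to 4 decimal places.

segment 1 (0° to 81.7°, uniform, h = 25) is passed completely: s = 0.0000 + (25) = 25.0000
θ = 123.9° falls in segment 2 (81.7° to 201.7°, simple-harmonic, h = -11): β = 123.9 − 81.7 = 42.2°, B = 120°; Δs = -11/2·(1 − cos(π·0.3517)) = -3.0287; s = 25.0000 − 3.0287 = 21.9713
θ = 127° falls in segment 2 (81.7° to 201.7°, simple-harmonic, h = -11): β = 127 − 81.7 = 45.3°, B = 120°; Δs = -11/2·(1 − cos(π·0.3775)) = -3.4352; s = 25.0000 − 3.4352 = 21.5648
segment 2 (81.7° to 201.7°, simple-harmonic, h = -11) is passed completely: s = 25.0000 + (-11) = 14.0000
θ = 269.9° falls in segment 3 (201.7° to 360°, uniform, h = -14): β = 269.9 − 201.7 = 68.2°, B = 158.3°; Δs = -14·68.2/158.3 = -6.0316; s = 14.0000 − 6.0316 = 7.9684

θ=123.9°: 21.9713
θ=127°: 21.5648
θ=269.9°: 7.9684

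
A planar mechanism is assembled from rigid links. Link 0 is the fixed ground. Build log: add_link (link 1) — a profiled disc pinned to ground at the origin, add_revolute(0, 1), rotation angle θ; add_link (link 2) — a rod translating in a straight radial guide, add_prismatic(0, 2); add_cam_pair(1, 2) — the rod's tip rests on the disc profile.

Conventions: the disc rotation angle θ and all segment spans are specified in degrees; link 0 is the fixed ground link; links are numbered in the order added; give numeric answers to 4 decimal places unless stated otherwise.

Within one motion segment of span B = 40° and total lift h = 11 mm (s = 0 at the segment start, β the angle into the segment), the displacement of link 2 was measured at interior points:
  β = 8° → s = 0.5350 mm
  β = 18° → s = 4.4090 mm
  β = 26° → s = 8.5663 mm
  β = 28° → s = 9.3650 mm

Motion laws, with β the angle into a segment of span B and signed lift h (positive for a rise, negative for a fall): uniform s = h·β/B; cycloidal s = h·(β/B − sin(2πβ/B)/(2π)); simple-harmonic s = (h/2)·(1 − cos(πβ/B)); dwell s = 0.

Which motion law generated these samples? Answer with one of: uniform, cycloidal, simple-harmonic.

candidates at β/B = r: uniform s = h·r (linear in β); cycloidal s = h·(r − sin(2πr)/(2π)); simple-harmonic s = (h/2)(1 − cos(πr))
β=8°: printed 0.5350 | uniform 2.2000, cycloidal 0.5350, simple-harmonic 1.0504
β=18°: printed 4.4090 | uniform 4.9500, cycloidal 4.4090, simple-harmonic 4.6396
β=26°: printed 8.5663 | uniform 7.1500, cycloidal 8.5663, simple-harmonic 7.9969
β=28°: printed 9.3650 | uniform 7.7000, cycloidal 9.3650, simple-harmonic 8.7328
only one law matches every sample → cycloidal

cycloidal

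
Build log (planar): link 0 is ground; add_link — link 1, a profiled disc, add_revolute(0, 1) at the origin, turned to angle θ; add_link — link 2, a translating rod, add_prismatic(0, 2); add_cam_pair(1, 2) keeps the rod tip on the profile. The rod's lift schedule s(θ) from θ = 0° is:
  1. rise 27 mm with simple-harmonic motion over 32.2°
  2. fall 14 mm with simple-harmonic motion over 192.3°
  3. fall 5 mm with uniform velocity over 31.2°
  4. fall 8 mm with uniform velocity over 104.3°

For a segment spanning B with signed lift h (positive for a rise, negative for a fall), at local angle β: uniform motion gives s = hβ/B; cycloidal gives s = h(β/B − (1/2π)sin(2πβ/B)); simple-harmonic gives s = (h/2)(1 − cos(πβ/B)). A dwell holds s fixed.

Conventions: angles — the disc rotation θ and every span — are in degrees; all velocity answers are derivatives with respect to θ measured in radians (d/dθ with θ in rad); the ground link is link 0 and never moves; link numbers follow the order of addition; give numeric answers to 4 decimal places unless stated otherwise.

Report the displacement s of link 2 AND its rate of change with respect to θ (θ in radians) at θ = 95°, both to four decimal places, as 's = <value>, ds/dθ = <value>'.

seg 1 [0°–32.2°] simple-harmonic, h=27: full span → s += 27 → s = 27.0000
seg 2 [32.2°–224.5°] simple-harmonic, h=-14: θ=95° here. β=62.8, B=192.3. -14/2·(1 − cos(π·0.3266)) = -3.3721 → s = 23.6279
velocity in seg [32.2°–224.5°] (simple-harmonic), θ in radians: β = 62.8° = 1.0961 rad, B = 192.3° = 3.3563 rad; ds/dθ = (πh/(2B)) sin(πβ/B) = (π·(-14)/(2·3.3563)) sin(π·0.3266) = -5.603572 mm/rad

s = 23.6279, ds/dθ = -5.6036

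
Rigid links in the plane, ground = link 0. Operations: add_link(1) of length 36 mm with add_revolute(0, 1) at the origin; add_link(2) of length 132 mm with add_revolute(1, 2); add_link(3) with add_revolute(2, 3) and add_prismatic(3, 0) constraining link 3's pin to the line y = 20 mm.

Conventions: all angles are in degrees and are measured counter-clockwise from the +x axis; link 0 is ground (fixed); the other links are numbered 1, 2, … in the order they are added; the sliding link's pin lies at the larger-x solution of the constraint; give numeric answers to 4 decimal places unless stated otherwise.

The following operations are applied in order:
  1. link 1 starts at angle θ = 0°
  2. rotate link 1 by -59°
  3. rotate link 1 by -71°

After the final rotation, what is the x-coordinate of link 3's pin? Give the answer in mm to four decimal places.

geometry: r = 36 mm, L = 132 mm, e = 20 mm; θ starts at 0°
rotate link 1 by -59°: θ ← 0° -59° = -59°
rotate link 1 by -71°: θ ← -59° -71° = -130°
crank pin P = (r cos θ, r sin θ) = (-23.140354, -27.577600)
h = r sin θ − e = -27.577600 − 20 = -47.577600
x = r cos θ + √(L² − h²) = -23.140354 + 123.127462 = 99.987108

99.9871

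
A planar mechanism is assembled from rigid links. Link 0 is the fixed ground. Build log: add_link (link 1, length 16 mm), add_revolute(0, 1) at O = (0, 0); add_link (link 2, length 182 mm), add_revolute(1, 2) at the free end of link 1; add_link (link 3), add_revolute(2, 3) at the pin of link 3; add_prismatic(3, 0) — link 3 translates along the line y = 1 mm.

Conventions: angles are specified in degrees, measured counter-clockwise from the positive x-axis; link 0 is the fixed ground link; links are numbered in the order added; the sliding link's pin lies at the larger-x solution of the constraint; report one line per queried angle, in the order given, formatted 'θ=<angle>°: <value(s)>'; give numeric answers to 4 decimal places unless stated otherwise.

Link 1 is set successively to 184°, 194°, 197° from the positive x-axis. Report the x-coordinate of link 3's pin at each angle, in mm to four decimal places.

geometry: r = 16 mm, L = 182 mm, e = 1 mm
θ=184°: crank pin P = (r cos θ, r sin θ) = (-15.961025, -1.116104)
θ=184°: h = r sin θ − e = -1.116104 − 1 = -2.116104
θ=184°: x = r cos θ + √(L² − h²) = -15.961025 + 181.987698 = 166.026673
θ=194°: crank pin P = (r cos θ, r sin θ) = (-15.524732, -3.870750)
θ=194°: h = r sin θ − e = -3.870750 − 1 = -4.870750
θ=194°: x = r cos θ + √(L² − h²) = -15.524732 + 181.934812 = 166.410080
θ=197°: crank pin P = (r cos θ, r sin θ) = (-15.300876, -4.677947)
θ=197°: h = r sin θ − e = -4.677947 − 1 = -5.677947
θ=197°: x = r cos θ + √(L² − h²) = -15.300876 + 181.911410 = 166.610533

θ=184°: 166.0267
θ=194°: 166.4101
θ=197°: 166.6105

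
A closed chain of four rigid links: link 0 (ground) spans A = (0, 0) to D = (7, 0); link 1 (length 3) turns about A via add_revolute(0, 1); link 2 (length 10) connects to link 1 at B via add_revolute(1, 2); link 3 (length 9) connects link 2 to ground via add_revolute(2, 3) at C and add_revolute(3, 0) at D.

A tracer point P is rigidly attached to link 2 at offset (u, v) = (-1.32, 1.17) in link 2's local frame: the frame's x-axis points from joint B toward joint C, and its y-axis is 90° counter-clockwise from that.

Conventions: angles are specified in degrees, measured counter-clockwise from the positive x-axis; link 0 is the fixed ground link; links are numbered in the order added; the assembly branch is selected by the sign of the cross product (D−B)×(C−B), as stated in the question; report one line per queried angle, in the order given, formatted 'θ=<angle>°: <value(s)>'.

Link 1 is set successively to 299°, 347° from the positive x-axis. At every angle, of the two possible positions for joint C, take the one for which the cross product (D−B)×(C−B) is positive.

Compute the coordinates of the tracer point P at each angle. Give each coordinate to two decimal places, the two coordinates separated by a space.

A=(0,0), D=(7.00,0)
θ=299°: B = A + 3.00·(cos299°, sin299°) = (1.4544, -2.6239)
θ=299°: |BD| = 6.1350
θ=299°: circle(B,10.00) ∩ circle(D,9.00): a=4.6160, h=8.8709
θ=299°:   candidates: C₊=(1.8330,7.3690) cross=54.423; C₋=(9.4209,-8.6683) cross=-54.423
θ=299°:   branch + wants cross > 0 → take C=(1.8330,7.3690) (cross=54.423)
θ=299°: ex = (C−B)/|BC| = (0.0379,0.9993); ey = (-0.9993,0.0379)
θ=299°: P = B + -1.32·ex + 1.17·ey = (0.2353,-3.8986)
θ=347°: B = A + 3.00·(cos347°, sin347°) = (2.9231, -0.6749)
θ=347°: |BD| = 4.1324
θ=347°: circle(B,10.00) ∩ circle(D,9.00): a=4.3651, h=8.9970
θ=347°:   candidates: C₊=(5.7603,8.9142) cross=37.179; C₋=(8.6989,-8.8382) cross=-37.179
θ=347°:   branch + wants cross > 0 → take C=(5.7603,8.9142) (cross=37.179)
θ=347°: ex = (C−B)/|BC| = (0.2837,0.9589); ey = (-0.9589,0.2837)
θ=347°: P = B + -1.32·ex + 1.17·ey = (1.4267,-1.6087)

θ=299°: 0.24 -3.90
θ=347°: 1.43 -1.61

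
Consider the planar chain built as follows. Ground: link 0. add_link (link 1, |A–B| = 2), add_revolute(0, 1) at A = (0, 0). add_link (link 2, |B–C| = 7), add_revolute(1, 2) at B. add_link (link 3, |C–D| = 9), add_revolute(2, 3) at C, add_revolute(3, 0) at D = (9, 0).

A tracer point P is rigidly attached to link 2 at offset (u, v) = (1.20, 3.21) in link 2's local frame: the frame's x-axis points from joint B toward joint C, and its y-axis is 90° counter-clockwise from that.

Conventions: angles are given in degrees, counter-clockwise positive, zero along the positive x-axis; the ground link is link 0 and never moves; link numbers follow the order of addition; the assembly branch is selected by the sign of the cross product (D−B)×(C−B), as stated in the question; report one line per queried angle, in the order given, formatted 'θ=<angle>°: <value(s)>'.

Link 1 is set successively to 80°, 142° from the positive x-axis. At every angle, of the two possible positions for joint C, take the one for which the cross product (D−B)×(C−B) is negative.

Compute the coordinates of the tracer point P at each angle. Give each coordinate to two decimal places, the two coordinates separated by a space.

A=(0,0), D=(9.00,0)
θ=80°: B = A + 2.00·(cos80°, sin80°) = (0.3473, 1.9696)
θ=80°: |BD| = 8.8740
θ=80°: circle(B,7.00) ∩ circle(D,9.00): a=2.6340, h=6.4855
θ=80°:   candidates: C₊=(4.3551,7.7087) cross=57.553; C₋=(1.4761,-4.9388) cross=-57.553
θ=80°:   branch - wants cross < 0 → take C=(1.4761,-4.9388) (cross=-57.553)
θ=80°: ex = (C−B)/|BC| = (0.1613,-0.9869); ey = (0.9869,0.1613)
θ=80°: P = B + 1.20·ex + 3.21·ey = (3.7088,1.3030)
θ=142°: B = A + 2.00·(cos142°, sin142°) = (-1.5760, 1.2313)
θ=142°: |BD| = 10.6475
θ=142°: circle(B,7.00) ∩ circle(D,9.00): a=3.8210, h=5.8651
θ=142°:   candidates: C₊=(2.8976,6.6152) cross=62.449; C₋=(1.5411,-5.0363) cross=-62.449
θ=142°:   branch - wants cross < 0 → take C=(1.5411,-5.0363) (cross=-62.449)
θ=142°: ex = (C−B)/|BC| = (0.4453,-0.8954); ey = (0.8954,0.4453)
θ=142°: P = B + 1.20·ex + 3.21·ey = (1.8325,1.5863)

θ=80°: 3.71 1.30
θ=142°: 1.83 1.59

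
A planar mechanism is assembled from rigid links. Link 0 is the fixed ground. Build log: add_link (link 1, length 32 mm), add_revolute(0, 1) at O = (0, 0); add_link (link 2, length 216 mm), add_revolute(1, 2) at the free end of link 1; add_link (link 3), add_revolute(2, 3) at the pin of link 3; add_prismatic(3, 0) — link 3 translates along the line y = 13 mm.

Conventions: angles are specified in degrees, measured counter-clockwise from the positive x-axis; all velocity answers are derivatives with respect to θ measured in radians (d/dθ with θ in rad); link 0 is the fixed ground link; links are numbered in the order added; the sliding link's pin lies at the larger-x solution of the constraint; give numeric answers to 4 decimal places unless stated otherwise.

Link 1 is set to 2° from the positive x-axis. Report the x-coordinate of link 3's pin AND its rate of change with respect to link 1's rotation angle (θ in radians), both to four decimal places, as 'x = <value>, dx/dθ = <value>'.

geometry: r = 32 mm, L = 216 mm, e = 13 mm
crank pin P = (r cos θ, r sin θ) = (31.980506, 1.116784)
h = r sin θ − e = 1.116784 − 13 = -11.883216
x = r cos θ + √(L² − h²) = 31.980506 + 215.672875 = 247.653382
dx/dθ = −r sin θ − h·r cos θ/√(L² − h²) (θ in radians; h = -11.883216) = 0.645289

x = 247.6534, dx/dθ = 0.6453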